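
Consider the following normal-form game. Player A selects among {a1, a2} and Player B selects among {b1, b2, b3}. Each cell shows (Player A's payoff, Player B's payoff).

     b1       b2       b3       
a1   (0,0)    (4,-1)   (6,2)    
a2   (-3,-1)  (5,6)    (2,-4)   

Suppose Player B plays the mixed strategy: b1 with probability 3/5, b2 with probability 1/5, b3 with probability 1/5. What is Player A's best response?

a1

Compute Player A's expected payoff from each pure strategy against the given mix.
a1: (3/5)·0 + (1/5)·4 + (1/5)·6 = 2
a2: (3/5)·(-3) + (1/5)·5 + (1/5)·2 = -2/5
Highest expected payoff is 2, from a1.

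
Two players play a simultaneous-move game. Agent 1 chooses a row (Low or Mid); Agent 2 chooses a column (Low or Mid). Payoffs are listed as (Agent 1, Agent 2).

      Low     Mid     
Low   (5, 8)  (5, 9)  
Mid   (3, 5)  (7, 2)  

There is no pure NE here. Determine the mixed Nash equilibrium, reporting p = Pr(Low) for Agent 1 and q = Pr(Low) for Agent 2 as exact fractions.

p = 3/4, q = 1/2

Each player's mixing probability is pinned down by making the *other* player indifferent.
Agent 2 indifferent between Low and Mid: p·8 + (1−p)·5 = p·9 + (1−p)·2 ⟹ 5 + 3p = 2 + 7p ⟹ p = 3/4.
Agent 1 indifferent between Low and Mid: q·5 + (1−q)·5 = q·3 + (1−q)·7 ⟹ 5 + 0q = 7 + (-4)q ⟹ q = 1/2.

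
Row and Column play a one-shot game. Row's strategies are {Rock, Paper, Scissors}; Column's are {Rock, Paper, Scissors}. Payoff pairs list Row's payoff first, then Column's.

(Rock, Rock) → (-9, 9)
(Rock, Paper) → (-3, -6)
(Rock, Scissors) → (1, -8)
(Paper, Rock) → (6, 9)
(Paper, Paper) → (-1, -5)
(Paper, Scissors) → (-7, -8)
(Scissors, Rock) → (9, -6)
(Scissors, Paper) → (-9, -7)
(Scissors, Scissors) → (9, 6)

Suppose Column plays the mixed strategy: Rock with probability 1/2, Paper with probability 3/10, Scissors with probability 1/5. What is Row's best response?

Scissors

Compute Row's expected payoff from each pure strategy against the given mix.
Rock: (1/2)·(-9) + (3/10)·(-3) + (1/5)·1 = -26/5
Paper: (1/2)·6 + (3/10)·(-1) + (1/5)·(-7) = 13/10
Scissors: (1/2)·9 + (3/10)·(-9) + (1/5)·9 = 18/5
Highest expected payoff is 18/5, from Scissors.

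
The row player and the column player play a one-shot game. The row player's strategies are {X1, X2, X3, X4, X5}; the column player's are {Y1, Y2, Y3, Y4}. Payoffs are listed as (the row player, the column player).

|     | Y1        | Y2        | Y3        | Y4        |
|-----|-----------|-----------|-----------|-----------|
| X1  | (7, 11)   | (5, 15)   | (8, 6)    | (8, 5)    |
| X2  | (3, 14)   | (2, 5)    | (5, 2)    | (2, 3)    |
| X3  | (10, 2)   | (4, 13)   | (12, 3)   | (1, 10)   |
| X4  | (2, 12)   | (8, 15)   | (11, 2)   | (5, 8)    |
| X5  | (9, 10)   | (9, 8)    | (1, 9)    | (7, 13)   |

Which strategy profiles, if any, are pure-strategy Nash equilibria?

There is no pure-strategy Nash equilibrium

Check mutual best responses: a cell is a NE iff neither player can gain by unilaterally deviating.
The row player's best responses — vs Y1: X3 (payoff 10); vs Y2: X5 (payoff 9); vs Y3: X3 (payoff 12); vs Y4: X1 (payoff 8).
The column player's best responses — vs X1: Y2 (payoff 15); vs X2: Y1 (payoff 14); vs X3: Y2 (payoff 13); vs X4: Y2 (payoff 15); vs X5: Y4 (payoff 13).
No cell has both players best-responding. For instance, the row player's best reply to Y3 is X3, but against X3 the column player prefers Y2 over Y3.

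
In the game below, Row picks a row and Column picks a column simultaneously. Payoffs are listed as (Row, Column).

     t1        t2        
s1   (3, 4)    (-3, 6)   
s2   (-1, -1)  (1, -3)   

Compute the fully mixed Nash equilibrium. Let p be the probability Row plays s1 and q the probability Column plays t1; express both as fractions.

p = 1/2, q = 1/2

Each player's mixing probability is pinned down by making the *other* player indifferent.
Column indifferent between t1 and t2: p·4 + (1−p)·(-1) = p·6 + (1−p)·(-3) ⟹ (-1) + 5p = (-3) + 9p ⟹ p = 1/2.
Row indifferent between s1 and s2: q·3 + (1−q)·(-3) = q·(-1) + (1−q)·1 ⟹ (-3) + 6q = 1 + (-2)q ⟹ q = 1/2.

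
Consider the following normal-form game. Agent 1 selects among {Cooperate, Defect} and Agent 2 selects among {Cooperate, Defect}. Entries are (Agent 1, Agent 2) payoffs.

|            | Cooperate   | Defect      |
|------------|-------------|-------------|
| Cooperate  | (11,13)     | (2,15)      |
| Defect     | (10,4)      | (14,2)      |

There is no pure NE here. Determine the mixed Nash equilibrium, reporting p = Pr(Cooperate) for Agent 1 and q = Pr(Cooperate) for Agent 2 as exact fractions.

p = 1/2, q = 12/13

Each player's mixing probability is pinned down by making the *other* player indifferent.
Agent 2 indifferent between Cooperate and Defect: p·13 + (1−p)·4 = p·15 + (1−p)·2 ⟹ 4 + 9p = 2 + 13p ⟹ p = 1/2.
Agent 1 indifferent between Cooperate and Defect: q·11 + (1−q)·2 = q·10 + (1−q)·14 ⟹ 2 + 9q = 14 + (-4)q ⟹ q = 12/13.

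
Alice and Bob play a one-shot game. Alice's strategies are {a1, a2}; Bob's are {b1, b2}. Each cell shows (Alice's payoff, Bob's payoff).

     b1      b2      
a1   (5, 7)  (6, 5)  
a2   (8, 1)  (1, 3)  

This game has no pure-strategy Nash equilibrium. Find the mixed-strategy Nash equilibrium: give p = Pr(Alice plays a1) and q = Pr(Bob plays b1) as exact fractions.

p = 1/2, q = 5/8

Each player's mixing probability is pinned down by making the *other* player indifferent.
Bob indifferent between b1 and b2: p·7 + (1−p)·1 = p·5 + (1−p)·3 ⟹ 1 + 6p = 3 + 2p ⟹ p = 1/2.
Alice indifferent between a1 and a2: q·5 + (1−q)·6 = q·8 + (1−q)·1 ⟹ 6 + (-1)q = 1 + 7q ⟹ q = 5/8.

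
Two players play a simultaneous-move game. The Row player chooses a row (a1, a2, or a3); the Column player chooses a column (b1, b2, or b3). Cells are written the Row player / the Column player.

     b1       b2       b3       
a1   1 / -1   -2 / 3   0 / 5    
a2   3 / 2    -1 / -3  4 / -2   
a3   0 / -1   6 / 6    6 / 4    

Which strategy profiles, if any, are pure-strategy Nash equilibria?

Check mutual best responses: a cell is a NE iff neither player can gain by unilaterally deviating.
The Row player's best responses — vs b1: a2 (payoff 3); vs b2: a3 (payoff 6); vs b3: a3 (payoff 6).
The Column player's best responses — vs a1: b3 (payoff 5); vs a2: b1 (payoff 2); vs a3: b2 (payoff 6).
Mutual best responses occur at (a2, b1) and (a3, b2); at each, neither player gains by switching.

(a2, b1) and (a3, b2)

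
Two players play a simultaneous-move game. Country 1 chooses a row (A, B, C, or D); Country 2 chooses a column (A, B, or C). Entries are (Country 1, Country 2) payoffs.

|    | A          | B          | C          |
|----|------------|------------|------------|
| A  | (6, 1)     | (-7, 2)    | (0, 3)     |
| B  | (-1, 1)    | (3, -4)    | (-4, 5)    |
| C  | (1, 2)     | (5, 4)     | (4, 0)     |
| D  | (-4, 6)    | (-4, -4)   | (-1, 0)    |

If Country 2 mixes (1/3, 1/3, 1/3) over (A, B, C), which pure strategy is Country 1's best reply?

C

Compute Country 1's expected payoff from each pure strategy against the given mix.
A: (1/3)·6 + (1/3)·(-7) + (1/3)·0 = -1/3
B: (1/3)·(-1) + (1/3)·3 + (1/3)·(-4) = -2/3
C: (1/3)·1 + (1/3)·5 + (1/3)·4 = 10/3
D: (1/3)·(-4) + (1/3)·(-4) + (1/3)·(-1) = -3
Highest expected payoff is 10/3, from C.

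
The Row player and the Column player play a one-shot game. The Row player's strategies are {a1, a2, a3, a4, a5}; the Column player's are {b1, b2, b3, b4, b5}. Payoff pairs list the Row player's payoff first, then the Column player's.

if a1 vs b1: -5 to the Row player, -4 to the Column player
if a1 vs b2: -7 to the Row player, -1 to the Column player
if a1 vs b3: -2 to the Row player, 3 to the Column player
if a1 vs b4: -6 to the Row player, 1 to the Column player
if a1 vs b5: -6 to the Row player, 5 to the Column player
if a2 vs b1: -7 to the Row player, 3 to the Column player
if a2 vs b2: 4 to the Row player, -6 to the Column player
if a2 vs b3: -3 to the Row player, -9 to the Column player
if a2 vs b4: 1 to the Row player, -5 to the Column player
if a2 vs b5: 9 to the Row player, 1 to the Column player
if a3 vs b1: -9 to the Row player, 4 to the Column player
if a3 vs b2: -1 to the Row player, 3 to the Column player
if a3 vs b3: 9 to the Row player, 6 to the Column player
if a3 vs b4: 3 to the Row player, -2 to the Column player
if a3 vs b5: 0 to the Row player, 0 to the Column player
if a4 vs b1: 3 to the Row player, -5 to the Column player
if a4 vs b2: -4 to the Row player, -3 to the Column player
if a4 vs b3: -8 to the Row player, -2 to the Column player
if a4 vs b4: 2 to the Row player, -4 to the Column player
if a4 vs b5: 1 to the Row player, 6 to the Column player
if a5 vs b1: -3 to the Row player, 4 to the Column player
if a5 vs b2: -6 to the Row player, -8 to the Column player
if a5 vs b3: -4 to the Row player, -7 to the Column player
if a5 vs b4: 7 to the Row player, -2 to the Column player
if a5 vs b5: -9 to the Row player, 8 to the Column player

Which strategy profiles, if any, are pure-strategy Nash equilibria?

A profile is a Nash equilibrium when each player is best-responding to the other.
The Row player's best responses — vs b1: a4 (payoff 3); vs b2: a2 (payoff 4); vs b3: a3 (payoff 9); vs b4: a5 (payoff 7); vs b5: a2 (payoff 9).
The Column player's best responses — vs a1: b5 (payoff 5); vs a2: b1 (payoff 3); vs a3: b3 (payoff 6); vs a4: b5 (payoff 6); vs a5: b5 (payoff 8).
The only mutual best response is (a3, b3); neither player gains by switching there.

(a3, b3)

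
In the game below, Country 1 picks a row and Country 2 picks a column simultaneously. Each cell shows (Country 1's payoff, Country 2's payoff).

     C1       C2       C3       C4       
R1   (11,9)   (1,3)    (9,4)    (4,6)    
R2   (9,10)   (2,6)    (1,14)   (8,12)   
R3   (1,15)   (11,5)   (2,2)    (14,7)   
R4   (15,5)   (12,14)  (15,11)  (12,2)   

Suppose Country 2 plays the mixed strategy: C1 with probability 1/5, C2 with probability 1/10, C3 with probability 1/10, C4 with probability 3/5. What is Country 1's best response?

R4

Country 1's best reply maximizes expected payoff against the mix.
R1: (1/5)·11 + (1/10)·1 + (1/10)·9 + (3/5)·4 = 28/5
R2: (1/5)·9 + (1/10)·2 + (1/10)·1 + (3/5)·8 = 69/10
R3: (1/5)·1 + (1/10)·11 + (1/10)·2 + (3/5)·14 = 99/10
R4: (1/5)·15 + (1/10)·12 + (1/10)·15 + (3/5)·12 = 129/10
Highest expected payoff is 129/10, from R4.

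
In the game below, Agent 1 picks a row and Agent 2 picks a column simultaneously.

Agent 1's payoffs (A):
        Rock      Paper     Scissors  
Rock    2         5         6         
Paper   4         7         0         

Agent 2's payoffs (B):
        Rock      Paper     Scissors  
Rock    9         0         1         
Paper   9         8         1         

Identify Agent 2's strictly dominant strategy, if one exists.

A strategy is strictly dominant if it gives Agent 2 a strictly higher payoff than every other strategy, against every choice by the opponent.
Rock strictly dominates: vs Rock: 9 > each of {0, 1}; vs Paper: 9 > each of {8, 1}.

Rock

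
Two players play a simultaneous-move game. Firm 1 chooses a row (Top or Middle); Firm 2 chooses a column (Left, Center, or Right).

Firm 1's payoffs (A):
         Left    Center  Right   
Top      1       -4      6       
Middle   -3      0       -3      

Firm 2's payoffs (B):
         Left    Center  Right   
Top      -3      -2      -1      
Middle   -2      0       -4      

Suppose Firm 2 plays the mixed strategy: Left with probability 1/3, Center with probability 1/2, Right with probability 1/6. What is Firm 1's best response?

Firm 1's best reply maximizes expected payoff against the mix.
Top: (1/3)·1 + (1/2)·(-4) + (1/6)·6 = -2/3
Middle: (1/3)·(-3) + (1/2)·0 + (1/6)·(-3) = -3/2
Highest expected payoff is -2/3, from Top.

Top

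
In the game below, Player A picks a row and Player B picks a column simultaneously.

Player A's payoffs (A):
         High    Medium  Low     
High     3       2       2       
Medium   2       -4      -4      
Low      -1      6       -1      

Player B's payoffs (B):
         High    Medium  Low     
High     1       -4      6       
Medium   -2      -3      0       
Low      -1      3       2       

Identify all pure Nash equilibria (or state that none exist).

(High, Low) and (Low, Medium)

A profile is a Nash equilibrium when each player is best-responding to the other.
Player A's best responses — vs High: High (payoff 3); vs Medium: Low (payoff 6); vs Low: High (payoff 2).
Player B's best responses — vs High: Low (payoff 6); vs Medium: Low (payoff 0); vs Low: Medium (payoff 3).
Mutual best responses occur at (High, Low) and (Low, Medium); at each, neither player gains by switching.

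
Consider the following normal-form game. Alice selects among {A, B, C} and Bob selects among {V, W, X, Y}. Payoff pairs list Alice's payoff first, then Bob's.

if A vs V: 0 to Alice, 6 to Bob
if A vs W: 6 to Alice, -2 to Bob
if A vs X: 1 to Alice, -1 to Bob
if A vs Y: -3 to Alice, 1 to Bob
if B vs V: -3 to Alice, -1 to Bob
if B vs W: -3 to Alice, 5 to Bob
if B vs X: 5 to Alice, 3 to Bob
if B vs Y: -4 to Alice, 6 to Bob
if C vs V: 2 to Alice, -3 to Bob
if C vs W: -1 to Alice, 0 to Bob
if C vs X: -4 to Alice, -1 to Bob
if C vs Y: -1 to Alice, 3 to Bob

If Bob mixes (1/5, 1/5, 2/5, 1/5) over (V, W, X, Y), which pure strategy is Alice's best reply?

Compute Alice's expected payoff from each pure strategy against the given mix.
A: (1/5)·0 + (1/5)·6 + (2/5)·1 + (1/5)·(-3) = 1
B: (1/5)·(-3) + (1/5)·(-3) + (2/5)·5 + (1/5)·(-4) = 0
C: (1/5)·2 + (1/5)·(-1) + (2/5)·(-4) + (1/5)·(-1) = -8/5
Highest expected payoff is 1, from A.

A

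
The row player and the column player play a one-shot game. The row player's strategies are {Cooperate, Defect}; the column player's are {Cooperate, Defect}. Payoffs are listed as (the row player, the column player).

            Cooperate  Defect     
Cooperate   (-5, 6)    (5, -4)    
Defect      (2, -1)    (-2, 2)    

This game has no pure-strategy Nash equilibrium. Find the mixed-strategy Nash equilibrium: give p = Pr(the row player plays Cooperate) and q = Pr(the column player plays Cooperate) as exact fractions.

p = 3/13, q = 1/2

Each player's mixing probability is pinned down by making the *other* player indifferent.
The column player indifferent between Cooperate and Defect: p·6 + (1−p)·(-1) = p·(-4) + (1−p)·2 ⟹ (-1) + 7p = 2 + (-6)p ⟹ p = 3/13.
The row player indifferent between Cooperate and Defect: q·(-5) + (1−q)·5 = q·2 + (1−q)·(-2) ⟹ 5 + (-10)q = (-2) + 4q ⟹ q = 1/2.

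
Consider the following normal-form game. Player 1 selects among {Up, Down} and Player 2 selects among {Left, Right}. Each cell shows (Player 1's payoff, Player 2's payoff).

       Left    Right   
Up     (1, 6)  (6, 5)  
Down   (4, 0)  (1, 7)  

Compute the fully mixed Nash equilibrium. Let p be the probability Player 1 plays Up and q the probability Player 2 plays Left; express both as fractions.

In a mixed NE each player is indifferent between their pure strategies, so the opponent's mix sets the indifference.
Player 2 indifferent between Left and Right: p·6 + (1−p)·0 = p·5 + (1−p)·7 ⟹ 0 + 6p = 7 + (-2)p ⟹ p = 7/8.
Player 1 indifferent between Up and Down: q·1 + (1−q)·6 = q·4 + (1−q)·1 ⟹ 6 + (-5)q = 1 + 3q ⟹ q = 5/8.

p = 7/8, q = 5/8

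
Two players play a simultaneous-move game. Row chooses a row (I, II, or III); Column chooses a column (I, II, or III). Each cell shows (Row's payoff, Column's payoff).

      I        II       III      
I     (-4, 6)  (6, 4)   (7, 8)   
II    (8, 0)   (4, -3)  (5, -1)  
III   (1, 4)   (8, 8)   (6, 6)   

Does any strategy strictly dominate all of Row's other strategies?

A strategy is strictly dominant if it gives Row a strictly higher payoff than every other strategy, against every choice by the opponent.
I is not dominant: against I, II gives 8 > -4.
II is not dominant: against II, I gives 6 > 4.
III is not dominant: against I, II gives 8 > 1.
No single strategy is best against every opponent action.

No strictly dominant strategy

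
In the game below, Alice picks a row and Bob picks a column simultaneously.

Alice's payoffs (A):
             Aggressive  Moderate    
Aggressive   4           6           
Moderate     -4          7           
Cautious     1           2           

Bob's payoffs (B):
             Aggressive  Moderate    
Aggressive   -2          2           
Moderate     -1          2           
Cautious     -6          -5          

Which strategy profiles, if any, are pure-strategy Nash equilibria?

Find each player's best response to every opponent strategy; NE are the intersections.
Alice's best responses — vs Aggressive: Aggressive (payoff 4); vs Moderate: Moderate (payoff 7).
Bob's best responses — vs Aggressive: Moderate (payoff 2); vs Moderate: Moderate (payoff 2); vs Cautious: Moderate (payoff -5).
The only mutual best response is (Moderate, Moderate); neither player gains by switching there.

(Moderate, Moderate)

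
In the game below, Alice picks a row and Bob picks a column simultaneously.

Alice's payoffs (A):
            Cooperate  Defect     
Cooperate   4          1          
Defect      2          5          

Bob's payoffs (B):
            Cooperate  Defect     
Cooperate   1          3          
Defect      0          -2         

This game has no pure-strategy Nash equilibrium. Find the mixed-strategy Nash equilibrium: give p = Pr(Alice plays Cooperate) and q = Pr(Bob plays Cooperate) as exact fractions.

In a mixed NE each player is indifferent between their pure strategies, so the opponent's mix sets the indifference.
Bob indifferent between Cooperate and Defect: p·1 + (1−p)·0 = p·3 + (1−p)·(-2) ⟹ 0 + 1p = (-2) + 5p ⟹ p = 1/2.
Alice indifferent between Cooperate and Defect: q·4 + (1−q)·1 = q·2 + (1−q)·5 ⟹ 1 + 3q = 5 + (-3)q ⟹ q = 2/3.

p = 1/2, q = 2/3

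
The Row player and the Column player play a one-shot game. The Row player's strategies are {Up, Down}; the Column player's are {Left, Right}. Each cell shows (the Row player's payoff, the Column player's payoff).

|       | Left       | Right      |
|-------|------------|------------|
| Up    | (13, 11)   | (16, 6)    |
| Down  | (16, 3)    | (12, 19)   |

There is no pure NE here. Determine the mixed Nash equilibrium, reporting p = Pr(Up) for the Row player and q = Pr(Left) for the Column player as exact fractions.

p = 16/21, q = 4/7

In a mixed NE each player is indifferent between their pure strategies, so the opponent's mix sets the indifference.
The Column player indifferent between Left and Right: p·11 + (1−p)·3 = p·6 + (1−p)·19 ⟹ 3 + 8p = 19 + (-13)p ⟹ p = 16/21.
The Row player indifferent between Up and Down: q·13 + (1−q)·16 = q·16 + (1−q)·12 ⟹ 16 + (-3)q = 12 + 4q ⟹ q = 4/7.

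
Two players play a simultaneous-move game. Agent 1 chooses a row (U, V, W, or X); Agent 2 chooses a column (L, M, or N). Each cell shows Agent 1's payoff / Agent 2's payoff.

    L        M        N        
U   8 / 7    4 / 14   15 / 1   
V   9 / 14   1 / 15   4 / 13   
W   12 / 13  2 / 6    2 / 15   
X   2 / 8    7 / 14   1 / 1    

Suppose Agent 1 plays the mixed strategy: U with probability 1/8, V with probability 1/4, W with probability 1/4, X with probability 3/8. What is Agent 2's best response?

Agent 2's best reply maximizes expected payoff against the mix.
L: (1/8)·7 + (1/4)·14 + (1/4)·13 + (3/8)·8 = 85/8
M: (1/8)·14 + (1/4)·15 + (1/4)·6 + (3/8)·14 = 49/4
N: (1/8)·1 + (1/4)·13 + (1/4)·15 + (3/8)·1 = 15/2
Highest expected payoff is 49/4, from M.

M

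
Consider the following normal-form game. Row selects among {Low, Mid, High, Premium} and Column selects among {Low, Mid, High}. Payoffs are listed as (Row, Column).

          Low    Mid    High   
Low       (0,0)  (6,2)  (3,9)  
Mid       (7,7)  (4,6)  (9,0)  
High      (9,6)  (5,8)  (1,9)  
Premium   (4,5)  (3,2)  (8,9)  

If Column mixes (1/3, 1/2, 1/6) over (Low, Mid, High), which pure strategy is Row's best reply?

Mid

Compute Row's expected payoff from each pure strategy against the given mix.
Low: (1/3)·0 + (1/2)·6 + (1/6)·3 = 7/2
Mid: (1/3)·7 + (1/2)·4 + (1/6)·9 = 35/6
High: (1/3)·9 + (1/2)·5 + (1/6)·1 = 17/3
Premium: (1/3)·4 + (1/2)·3 + (1/6)·8 = 25/6
Highest expected payoff is 35/6, from Mid.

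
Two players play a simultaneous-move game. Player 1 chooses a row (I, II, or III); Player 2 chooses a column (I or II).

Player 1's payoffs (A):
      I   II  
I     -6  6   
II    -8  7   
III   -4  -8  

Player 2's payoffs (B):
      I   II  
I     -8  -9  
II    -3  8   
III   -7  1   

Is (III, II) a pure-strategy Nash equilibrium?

Holding Player 2 at II: Player 1 gets -8 from III but could get 7 by switching to II. Player 1 has a profitable deviation.

No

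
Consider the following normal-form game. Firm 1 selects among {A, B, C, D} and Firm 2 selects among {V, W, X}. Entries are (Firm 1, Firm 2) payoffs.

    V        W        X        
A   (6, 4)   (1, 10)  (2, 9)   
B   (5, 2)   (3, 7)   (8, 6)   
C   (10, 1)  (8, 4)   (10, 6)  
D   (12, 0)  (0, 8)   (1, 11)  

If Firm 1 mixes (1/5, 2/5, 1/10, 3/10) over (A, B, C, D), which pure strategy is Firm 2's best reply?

X

Compute Firm 2's expected payoff from each pure strategy against the given mix.
V: (1/5)·4 + (2/5)·2 + (1/10)·1 + (3/10)·0 = 17/10
W: (1/5)·10 + (2/5)·7 + (1/10)·4 + (3/10)·8 = 38/5
X: (1/5)·9 + (2/5)·6 + (1/10)·6 + (3/10)·11 = 81/10
Highest expected payoff is 81/10, from X.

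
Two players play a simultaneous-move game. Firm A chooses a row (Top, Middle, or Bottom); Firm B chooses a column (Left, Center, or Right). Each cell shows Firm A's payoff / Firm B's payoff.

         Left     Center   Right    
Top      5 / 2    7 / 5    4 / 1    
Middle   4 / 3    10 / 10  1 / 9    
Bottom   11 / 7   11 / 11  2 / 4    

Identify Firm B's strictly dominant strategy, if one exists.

A strategy is strictly dominant if it gives Firm B a strictly higher payoff than every other strategy, against every choice by the opponent.
Center strictly dominates: vs Top: 5 > each of {2, 1}; vs Middle: 10 > each of {3, 9}; vs Bottom: 11 > each of {7, 4}.

Center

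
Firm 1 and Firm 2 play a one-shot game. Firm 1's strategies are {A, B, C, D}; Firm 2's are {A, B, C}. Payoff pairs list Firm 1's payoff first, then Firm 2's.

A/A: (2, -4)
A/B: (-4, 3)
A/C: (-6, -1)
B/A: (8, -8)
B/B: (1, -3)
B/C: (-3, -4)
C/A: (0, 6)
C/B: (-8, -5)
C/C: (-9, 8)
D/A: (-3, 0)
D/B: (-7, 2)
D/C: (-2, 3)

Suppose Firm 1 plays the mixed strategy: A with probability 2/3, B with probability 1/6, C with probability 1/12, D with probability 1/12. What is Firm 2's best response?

Compute Firm 2's expected payoff from each pure strategy against the given mix.
A: (2/3)·(-4) + (1/6)·(-8) + (1/12)·6 + (1/12)·0 = -7/2
B: (2/3)·3 + (1/6)·(-3) + (1/12)·(-5) + (1/12)·2 = 5/4
C: (2/3)·(-1) + (1/6)·(-4) + (1/12)·8 + (1/12)·3 = -5/12
Highest expected payoff is 5/4, from B.

B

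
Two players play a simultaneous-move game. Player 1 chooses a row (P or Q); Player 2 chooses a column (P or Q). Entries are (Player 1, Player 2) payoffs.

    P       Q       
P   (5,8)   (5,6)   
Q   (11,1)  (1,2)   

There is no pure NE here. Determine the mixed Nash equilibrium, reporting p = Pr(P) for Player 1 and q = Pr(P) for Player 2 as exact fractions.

In a mixed NE each player is indifferent between their pure strategies, so the opponent's mix sets the indifference.
Player 2 indifferent between P and Q: p·8 + (1−p)·1 = p·6 + (1−p)·2 ⟹ 1 + 7p = 2 + 4p ⟹ p = 1/3.
Player 1 indifferent between P and Q: q·5 + (1−q)·5 = q·11 + (1−q)·1 ⟹ 5 + 0q = 1 + 10q ⟹ q = 2/5.

p = 1/3, q = 2/5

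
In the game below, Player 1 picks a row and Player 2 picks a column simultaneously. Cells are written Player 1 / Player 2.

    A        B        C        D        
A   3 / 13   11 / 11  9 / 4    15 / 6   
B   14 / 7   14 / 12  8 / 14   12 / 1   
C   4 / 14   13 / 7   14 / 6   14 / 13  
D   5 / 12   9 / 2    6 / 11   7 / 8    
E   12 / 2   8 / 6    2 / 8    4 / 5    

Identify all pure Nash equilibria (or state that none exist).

A profile is a Nash equilibrium when each player is best-responding to the other.
Player 1's best responses — vs A: B (payoff 14); vs B: B (payoff 14); vs C: C (payoff 14); vs D: A (payoff 15).
Player 2's best responses — vs A: A (payoff 13); vs B: C (payoff 14); vs C: A (payoff 14); vs D: A (payoff 12); vs E: C (payoff 8).
No cell has both players best-responding. For instance, Player 1's best reply to D is A, but against A Player 2 prefers A over D.

No pure-strategy Nash equilibrium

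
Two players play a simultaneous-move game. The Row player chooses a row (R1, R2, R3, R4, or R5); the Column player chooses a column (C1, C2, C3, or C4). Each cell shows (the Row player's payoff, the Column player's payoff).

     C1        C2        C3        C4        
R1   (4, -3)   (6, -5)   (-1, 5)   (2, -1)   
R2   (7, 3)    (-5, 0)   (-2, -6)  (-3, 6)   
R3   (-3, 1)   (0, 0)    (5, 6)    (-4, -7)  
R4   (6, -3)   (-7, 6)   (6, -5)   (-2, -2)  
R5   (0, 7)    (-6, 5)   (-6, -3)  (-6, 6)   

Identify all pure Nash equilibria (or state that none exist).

None

Find each player's best response to every opponent strategy; NE are the intersections.
The Row player's best responses — vs C1: R2 (payoff 7); vs C2: R1 (payoff 6); vs C3: R4 (payoff 6); vs C4: R1 (payoff 2).
The Column player's best responses — vs R1: C3 (payoff 5); vs R2: C4 (payoff 6); vs R3: C3 (payoff 6); vs R4: C2 (payoff 6); vs R5: C1 (payoff 7).
No cell has both players best-responding. For instance, the Row player's best reply to C4 is R1, but against R1 the Column player prefers C3 over C4.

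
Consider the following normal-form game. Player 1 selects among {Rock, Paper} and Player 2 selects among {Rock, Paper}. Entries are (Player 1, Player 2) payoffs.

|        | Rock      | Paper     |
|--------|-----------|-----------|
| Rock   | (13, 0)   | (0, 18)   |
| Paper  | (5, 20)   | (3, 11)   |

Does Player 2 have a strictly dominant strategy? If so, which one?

No strictly dominant strategy

A strategy is strictly dominant if it gives Player 2 a strictly higher payoff than every other strategy, against every choice by the opponent.
Rock is not dominant: against Rock, Paper gives 18 > 0.
Paper is not dominant: against Paper, Rock gives 20 > 11.
No single strategy is best against every opponent action.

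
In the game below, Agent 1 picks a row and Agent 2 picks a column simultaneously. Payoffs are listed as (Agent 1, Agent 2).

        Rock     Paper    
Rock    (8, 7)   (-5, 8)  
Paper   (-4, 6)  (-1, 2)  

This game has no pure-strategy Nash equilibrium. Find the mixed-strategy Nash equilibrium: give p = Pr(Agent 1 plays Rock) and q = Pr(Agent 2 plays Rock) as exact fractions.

p = 4/5, q = 1/4

Each player's mixing probability is pinned down by making the *other* player indifferent.
Agent 2 indifferent between Rock and Paper: p·7 + (1−p)·6 = p·8 + (1−p)·2 ⟹ 6 + 1p = 2 + 6p ⟹ p = 4/5.
Agent 1 indifferent between Rock and Paper: q·8 + (1−q)·(-5) = q·(-4) + (1−q)·(-1) ⟹ (-5) + 13q = (-1) + (-3)q ⟹ q = 1/4.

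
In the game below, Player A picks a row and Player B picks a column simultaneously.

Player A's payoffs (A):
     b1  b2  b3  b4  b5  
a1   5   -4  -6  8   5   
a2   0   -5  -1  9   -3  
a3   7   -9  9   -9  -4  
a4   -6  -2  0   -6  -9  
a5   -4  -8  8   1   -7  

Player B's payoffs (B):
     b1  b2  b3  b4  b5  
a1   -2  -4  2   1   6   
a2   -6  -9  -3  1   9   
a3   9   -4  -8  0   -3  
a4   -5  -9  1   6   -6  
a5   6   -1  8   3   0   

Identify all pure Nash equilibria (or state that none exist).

A profile is a Nash equilibrium when each player is best-responding to the other.
Player A's best responses — vs b1: a3 (payoff 7); vs b2: a4 (payoff -2); vs b3: a3 (payoff 9); vs b4: a2 (payoff 9); vs b5: a1 (payoff 5).
Player B's best responses — vs a1: b5 (payoff 6); vs a2: b5 (payoff 9); vs a3: b1 (payoff 9); vs a4: b4 (payoff 6); vs a5: b3 (payoff 8).
Mutual best responses occur at (a1, b5) and (a3, b1); at each, neither player gains by switching.

(a1, b5) and (a3, b1)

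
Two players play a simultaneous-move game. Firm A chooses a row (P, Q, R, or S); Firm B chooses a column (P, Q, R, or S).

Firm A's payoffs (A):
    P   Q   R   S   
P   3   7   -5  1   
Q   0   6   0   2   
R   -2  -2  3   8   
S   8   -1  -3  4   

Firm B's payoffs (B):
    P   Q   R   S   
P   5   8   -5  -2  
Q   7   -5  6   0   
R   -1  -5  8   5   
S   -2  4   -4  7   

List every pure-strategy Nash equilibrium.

(P, Q) and (R, R)

Check mutual best responses: a cell is a NE iff neither player can gain by unilaterally deviating.
Firm A's best responses — vs P: S (payoff 8); vs Q: P (payoff 7); vs R: R (payoff 3); vs S: R (payoff 8).
Firm B's best responses — vs P: Q (payoff 8); vs Q: P (payoff 7); vs R: R (payoff 8); vs S: S (payoff 7).
Mutual best responses occur at (P, Q) and (R, R); at each, neither player gains by switching.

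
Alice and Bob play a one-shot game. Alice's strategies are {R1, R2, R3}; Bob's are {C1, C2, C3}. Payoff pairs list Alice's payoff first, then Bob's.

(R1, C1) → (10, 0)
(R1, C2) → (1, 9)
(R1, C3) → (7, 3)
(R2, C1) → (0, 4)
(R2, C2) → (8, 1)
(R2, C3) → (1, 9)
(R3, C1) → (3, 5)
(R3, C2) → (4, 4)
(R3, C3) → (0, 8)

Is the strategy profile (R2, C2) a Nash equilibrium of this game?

Holding Bob at C2: Alice gets 8 from R2, versus 1 from R1, 4 from R3. No profitable deviation for Alice.
Holding Alice at R2: Bob gets 1 from C2 but could get 9 by switching to C3. Bob has a profitable deviation.

No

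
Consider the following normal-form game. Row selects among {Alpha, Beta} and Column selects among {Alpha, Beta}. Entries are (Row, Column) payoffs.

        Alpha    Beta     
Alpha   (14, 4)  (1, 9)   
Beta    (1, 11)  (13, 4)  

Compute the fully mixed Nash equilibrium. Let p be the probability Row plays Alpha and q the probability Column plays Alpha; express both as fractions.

In a mixed NE each player is indifferent between their pure strategies, so the opponent's mix sets the indifference.
Column indifferent between Alpha and Beta: p·4 + (1−p)·11 = p·9 + (1−p)·4 ⟹ 11 + (-7)p = 4 + 5p ⟹ p = 7/12.
Row indifferent between Alpha and Beta: q·14 + (1−q)·1 = q·1 + (1−q)·13 ⟹ 1 + 13q = 13 + (-12)q ⟹ q = 12/25.

p = 7/12, q = 12/25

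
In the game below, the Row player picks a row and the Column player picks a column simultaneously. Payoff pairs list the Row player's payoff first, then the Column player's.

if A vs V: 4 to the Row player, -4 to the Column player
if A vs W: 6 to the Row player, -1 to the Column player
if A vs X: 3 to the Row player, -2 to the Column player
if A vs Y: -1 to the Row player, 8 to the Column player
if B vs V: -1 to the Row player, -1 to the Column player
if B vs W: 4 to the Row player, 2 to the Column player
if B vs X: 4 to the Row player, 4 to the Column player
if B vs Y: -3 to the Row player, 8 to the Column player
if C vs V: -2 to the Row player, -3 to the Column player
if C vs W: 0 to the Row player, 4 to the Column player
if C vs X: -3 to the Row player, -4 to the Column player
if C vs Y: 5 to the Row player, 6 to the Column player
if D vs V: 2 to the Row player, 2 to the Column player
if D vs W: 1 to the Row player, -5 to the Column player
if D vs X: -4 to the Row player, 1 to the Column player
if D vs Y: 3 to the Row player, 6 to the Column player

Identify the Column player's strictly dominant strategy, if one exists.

Y

A strategy is strictly dominant if it gives the Column player a strictly higher payoff than every other strategy, against every choice by the opponent.
Y strictly dominates: vs A: 8 > each of {-4, -1, -2}; vs B: 8 > each of {-1, 2, 4}; vs C: 6 > each of {-3, 4, -4}; vs D: 6 > each of {2, -5, 1}.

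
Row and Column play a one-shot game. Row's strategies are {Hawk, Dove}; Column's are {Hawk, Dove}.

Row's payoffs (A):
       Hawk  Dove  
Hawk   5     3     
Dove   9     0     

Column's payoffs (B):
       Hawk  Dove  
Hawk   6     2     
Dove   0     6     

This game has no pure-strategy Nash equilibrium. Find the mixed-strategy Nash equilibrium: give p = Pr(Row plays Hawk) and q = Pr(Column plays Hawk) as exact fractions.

p = 3/5, q = 3/7

In a mixed NE each player is indifferent between their pure strategies, so the opponent's mix sets the indifference.
Column indifferent between Hawk and Dove: p·6 + (1−p)·0 = p·2 + (1−p)·6 ⟹ 0 + 6p = 6 + (-4)p ⟹ p = 3/5.
Row indifferent between Hawk and Dove: q·5 + (1−q)·3 = q·9 + (1−q)·0 ⟹ 3 + 2q = 0 + 9q ⟹ q = 3/7.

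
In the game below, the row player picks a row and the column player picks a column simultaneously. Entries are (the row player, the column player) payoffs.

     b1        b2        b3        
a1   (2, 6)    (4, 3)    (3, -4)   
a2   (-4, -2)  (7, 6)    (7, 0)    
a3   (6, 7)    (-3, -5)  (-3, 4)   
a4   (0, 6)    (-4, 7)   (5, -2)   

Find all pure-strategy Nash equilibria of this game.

Check mutual best responses: a cell is a NE iff neither player can gain by unilaterally deviating.
The row player's best responses — vs b1: a3 (payoff 6); vs b2: a2 (payoff 7); vs b3: a2 (payoff 7).
The column player's best responses — vs a1: b1 (payoff 6); vs a2: b2 (payoff 6); vs a3: b1 (payoff 7); vs a4: b2 (payoff 7).
Mutual best responses occur at (a2, b2) and (a3, b1); at each, neither player gains by switching.

(a2, b2) and (a3, b1)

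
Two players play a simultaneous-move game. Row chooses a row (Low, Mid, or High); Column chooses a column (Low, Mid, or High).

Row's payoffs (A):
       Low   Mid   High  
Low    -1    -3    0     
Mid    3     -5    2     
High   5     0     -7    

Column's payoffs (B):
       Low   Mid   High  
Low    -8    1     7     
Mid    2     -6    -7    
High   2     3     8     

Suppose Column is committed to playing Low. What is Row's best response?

High

With Column fixed at Low, Row's payoffs are: Low → -1, Mid → 3, High → 5.
The maximum is 5, achieved by High.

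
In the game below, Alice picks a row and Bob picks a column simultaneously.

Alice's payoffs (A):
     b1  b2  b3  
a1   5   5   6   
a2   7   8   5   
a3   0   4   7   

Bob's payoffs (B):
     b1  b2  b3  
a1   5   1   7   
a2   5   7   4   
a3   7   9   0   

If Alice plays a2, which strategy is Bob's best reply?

With Alice fixed at a2, Bob's payoffs are: b1 → 5, b2 → 7, b3 → 4.
The maximum is 7, achieved by b2.

b2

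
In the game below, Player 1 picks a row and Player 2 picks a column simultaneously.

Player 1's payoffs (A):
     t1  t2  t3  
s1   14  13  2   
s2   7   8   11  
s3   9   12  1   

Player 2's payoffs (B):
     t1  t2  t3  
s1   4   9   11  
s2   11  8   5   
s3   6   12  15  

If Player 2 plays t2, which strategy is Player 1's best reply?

s1

With Player 2 fixed at t2, Player 1's payoffs are: s1 → 13, s2 → 8, s3 → 12.
The maximum is 13, achieved by s1.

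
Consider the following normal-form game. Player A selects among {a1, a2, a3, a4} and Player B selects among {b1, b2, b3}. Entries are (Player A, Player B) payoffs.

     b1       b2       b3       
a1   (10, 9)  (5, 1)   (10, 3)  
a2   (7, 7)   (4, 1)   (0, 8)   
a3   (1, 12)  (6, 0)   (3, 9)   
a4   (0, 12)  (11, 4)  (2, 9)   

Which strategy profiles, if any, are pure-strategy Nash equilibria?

(a1, b1)

Find each player's best response to every opponent strategy; NE are the intersections.
Player A's best responses — vs b1: a1 (payoff 10); vs b2: a4 (payoff 11); vs b3: a1 (payoff 10).
Player B's best responses — vs a1: b1 (payoff 9); vs a2: b3 (payoff 8); vs a3: b1 (payoff 12); vs a4: b1 (payoff 12).
The only mutual best response is (a1, b1); neither player gains by switching there.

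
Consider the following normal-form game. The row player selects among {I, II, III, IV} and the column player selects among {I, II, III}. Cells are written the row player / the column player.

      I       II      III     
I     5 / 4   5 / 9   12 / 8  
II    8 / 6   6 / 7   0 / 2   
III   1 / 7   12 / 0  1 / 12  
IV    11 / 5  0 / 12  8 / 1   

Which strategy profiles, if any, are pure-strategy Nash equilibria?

Find each player's best response to every opponent strategy; NE are the intersections.
The row player's best responses — vs I: IV (payoff 11); vs II: III (payoff 12); vs III: I (payoff 12).
The column player's best responses — vs I: II (payoff 9); vs II: II (payoff 7); vs III: III (payoff 12); vs IV: II (payoff 12).
No cell has both players best-responding. For instance, the row player's best reply to II is III, but against III the column player prefers III over II.

There is no pure-strategy Nash equilibrium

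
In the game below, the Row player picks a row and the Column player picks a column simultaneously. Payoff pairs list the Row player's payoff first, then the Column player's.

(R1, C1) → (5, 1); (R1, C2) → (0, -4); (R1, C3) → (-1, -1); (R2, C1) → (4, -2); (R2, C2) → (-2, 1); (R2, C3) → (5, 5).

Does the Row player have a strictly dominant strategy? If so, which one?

No strictly dominant strategy

A strategy is strictly dominant if it gives the Row player a strictly higher payoff than every other strategy, against every choice by the opponent.
R1 is not dominant: against C3, R2 gives 5 > -1.
R2 is not dominant: against C1, R1 gives 5 > 4.
No single strategy is best against every opponent action.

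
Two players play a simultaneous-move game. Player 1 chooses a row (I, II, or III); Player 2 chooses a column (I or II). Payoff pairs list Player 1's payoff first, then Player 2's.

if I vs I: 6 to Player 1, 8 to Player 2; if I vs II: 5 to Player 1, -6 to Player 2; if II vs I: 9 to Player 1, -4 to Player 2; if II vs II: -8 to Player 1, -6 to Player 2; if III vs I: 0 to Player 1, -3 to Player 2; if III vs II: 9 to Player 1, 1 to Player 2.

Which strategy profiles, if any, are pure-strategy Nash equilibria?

Find each player's best response to every opponent strategy; NE are the intersections.
Player 1's best responses — vs I: II (payoff 9); vs II: III (payoff 9).
Player 2's best responses — vs I: I (payoff 8); vs II: I (payoff -4); vs III: II (payoff 1).
Mutual best responses occur at (II, I) and (III, II); at each, neither player gains by switching.

(II, I) and (III, II)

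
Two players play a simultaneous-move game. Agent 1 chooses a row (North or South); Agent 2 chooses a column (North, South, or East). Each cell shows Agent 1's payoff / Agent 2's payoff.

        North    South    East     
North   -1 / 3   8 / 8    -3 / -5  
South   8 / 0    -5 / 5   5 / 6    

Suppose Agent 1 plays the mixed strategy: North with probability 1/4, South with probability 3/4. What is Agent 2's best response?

South

Agent 2's best reply maximizes expected payoff against the mix.
North: (1/4)·3 + (3/4)·0 = 3/4
South: (1/4)·8 + (3/4)·5 = 23/4
East: (1/4)·(-5) + (3/4)·6 = 13/4
Highest expected payoff is 23/4, from South.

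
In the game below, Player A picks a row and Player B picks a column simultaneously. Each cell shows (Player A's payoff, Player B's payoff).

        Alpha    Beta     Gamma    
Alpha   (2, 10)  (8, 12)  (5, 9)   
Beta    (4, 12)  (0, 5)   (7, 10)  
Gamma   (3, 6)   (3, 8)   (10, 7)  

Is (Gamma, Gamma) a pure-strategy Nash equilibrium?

Holding Player B at Gamma: Player A gets 10 from Gamma, versus 5 from Alpha, 7 from Beta. No profitable deviation for Player A.
Holding Player A at Gamma: Player B gets 7 from Gamma but could get 8 by switching to Beta. Player B has a profitable deviation.

No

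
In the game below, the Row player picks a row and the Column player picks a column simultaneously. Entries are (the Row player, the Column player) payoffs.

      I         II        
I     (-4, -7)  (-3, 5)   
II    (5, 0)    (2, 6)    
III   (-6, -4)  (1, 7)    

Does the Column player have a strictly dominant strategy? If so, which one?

Check whether one of the Column player's strategies beats all alternatives regardless of what the opponent does.
II strictly dominates: vs I: 5 > -7; vs II: 6 > 0; vs III: 7 > -4.

II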